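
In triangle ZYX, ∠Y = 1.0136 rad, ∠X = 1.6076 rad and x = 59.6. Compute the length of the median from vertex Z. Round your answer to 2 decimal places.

53.27

The third angle is ∠Z = π − ∠Y − ∠X = 0.5204 rad.
Law of sines: z = x·sin Z/sin X ≈ 29.654.
Law of sines: y = x·sin Y/sin X ≈ 50.619.
Median from Z: ½√(2·y² + 2·x² − z²) ≈ 53.267.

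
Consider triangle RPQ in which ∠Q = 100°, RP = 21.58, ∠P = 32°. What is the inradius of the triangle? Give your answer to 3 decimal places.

r ≈ 3.764

The third angle is ∠R = 180° − ∠P − ∠Q = 48.00°.
Law of sines: PQ = RP·sin R/sin Q ≈ 16.284.
Law of sines: QR = RP·sin P/sin Q ≈ 11.612.
Area = ½·RP·PQ·sin P ≈ 93.112.
Semiperimeter s = (16.284+11.612+21.58)/2 = 24.738.
Inradius = area/s = 93.112/24.738 ≈ 3.7639.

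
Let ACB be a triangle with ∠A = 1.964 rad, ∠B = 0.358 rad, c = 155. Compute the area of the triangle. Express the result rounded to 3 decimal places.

The third angle is ∠C = π − ∠B − ∠A = 0.820 rad.
Law of sines: a = c·sin A/sin C ≈ 195.89.
Law of sines: b = c·sin B/sin C ≈ 74.312.
Area = ½·c·a·sin B ≈ 5319.7.

area ≈ 5319.677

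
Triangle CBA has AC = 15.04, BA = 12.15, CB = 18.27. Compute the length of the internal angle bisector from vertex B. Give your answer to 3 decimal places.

12.951

By the law of cosines, cos B = (CB² + BA² − AC²) / (2·CB·BA) ≈ 0.57486, so ∠B ≈ 54.91°.
The bisector from B has length 2·CB·BA·cos(∠B/2)/(CB+BA) ≈ 12.951.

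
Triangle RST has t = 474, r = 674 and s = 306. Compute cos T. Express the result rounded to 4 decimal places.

By the law of cosines, cos T = (r² + s² − t²) / (2·r·s) ≈ 0.78363, so ∠T ≈ 38.41°.

cos T ≈ 0.7836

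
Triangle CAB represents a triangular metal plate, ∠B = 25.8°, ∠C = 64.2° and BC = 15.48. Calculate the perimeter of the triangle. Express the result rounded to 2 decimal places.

perimeter ≈ 36.15

The third angle is ∠A = 180° − ∠B − ∠C = 90.00°.
Law of sines: AB = BC·sin C/sin A ≈ 13.937.
Law of sines: CA = BC·sin B/sin A ≈ 6.7374.
Semiperimeter s = (13.937+15.48+6.7374)/2 = 18.077.
Perimeter = 13.937 + 15.48 + 6.7374 = 36.154.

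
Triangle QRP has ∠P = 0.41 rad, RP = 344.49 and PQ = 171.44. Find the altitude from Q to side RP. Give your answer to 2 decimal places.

68.34

By the law of cosines, QR² = RP² + PQ² − 2·RP·PQ·cos P = 39736, so QR ≈ 199.34.
Area = ½·RP·PQ·sin P ≈ 11771.
The altitude from Q has length 2·area/RP ≈ 68.338.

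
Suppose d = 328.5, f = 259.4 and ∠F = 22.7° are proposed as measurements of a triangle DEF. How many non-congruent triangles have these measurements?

2

d·sin F = 328.5·sin(22.7°) ≈ 126.8.
Since d sin F < f < d (126.8 < 259.4 < 328.5), two triangles exist.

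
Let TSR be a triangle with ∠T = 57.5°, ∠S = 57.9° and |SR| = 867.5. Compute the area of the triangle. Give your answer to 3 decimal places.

The third angle is ∠R = 180° − ∠T − ∠S = 64.60°.
Law of sines: |RT| = |SR|·sin S/sin T ≈ 871.34.
Law of sines: |TS| = |SR|·sin R/sin T ≈ 929.16.
Area = ½·|SR|·|RT|·sin R ≈ 3.4141e+05.

341408.774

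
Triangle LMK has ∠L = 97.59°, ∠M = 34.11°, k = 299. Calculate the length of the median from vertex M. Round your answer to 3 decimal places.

The third angle is ∠K = 180° − ∠L − ∠M = 48.30°.
Law of sines: l = k·sin L/sin K ≈ 396.95.
Law of sines: m = k·sin M/sin K ≈ 224.57.
Median from M: ½√(2·k² + 2·l² − m²) ≈ 332.98.

332.984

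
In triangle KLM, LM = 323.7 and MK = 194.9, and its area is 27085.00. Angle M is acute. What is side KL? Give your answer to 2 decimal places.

From area = ½·LM·MK·sin M, we get sin M = 2·area/(LM·MK) ≈ 0.85863.
Taking the acute solution, ∠M ≈ 59.16°.
Law of cosines then gives KL ≈ 279.44.

279.44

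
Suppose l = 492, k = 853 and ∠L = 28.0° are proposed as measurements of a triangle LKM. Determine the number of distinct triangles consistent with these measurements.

k·sin L = 853·sin(28.0°) ≈ 400.5.
Since k sin L < l < k (400.5 < 492 < 853), two triangles exist.

2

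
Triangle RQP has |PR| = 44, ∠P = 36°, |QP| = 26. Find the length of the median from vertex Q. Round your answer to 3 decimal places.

By the law of cosines, |RQ|² = |QP|² + |PR|² − 2·|QP|·|PR|·cos P = 760.97, so |RQ| ≈ 27.586.
Median from Q: ½√(2·|RQ|² + 2·|QP|² − |PR|²) ≈ 15.313.

m_Q ≈ 15.313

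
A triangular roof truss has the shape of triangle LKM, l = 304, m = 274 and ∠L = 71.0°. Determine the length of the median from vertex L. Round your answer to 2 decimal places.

Law of sines: sin M = m·sin L/l ≈ 0.85221.
Since l ≥ m, only the acute value applies: ∠M ≈ 58.45°.
Then ∠K = 180° − ∠L − ∠M ≈ 50.55°.
Law of sines gives k = l·sin K/sin L ≈ 248.26.
Median from L: ½√(2·k² + 2·m² − l²) ≈ 212.72.

m_L ≈ 212.72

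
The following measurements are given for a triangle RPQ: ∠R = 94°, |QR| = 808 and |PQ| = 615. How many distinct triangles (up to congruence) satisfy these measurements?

0

|QR|·sin R = 808·sin(94°) ≈ 806.
Since ∠R is not acute, a triangle exists only if |PQ| > |QR|; here |PQ| ≤ |QR|, so there is no triangle.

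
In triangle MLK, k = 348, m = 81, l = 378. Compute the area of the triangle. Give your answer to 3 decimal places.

Semiperimeter s = (81 + 378 + 348)/2 = 403.5.
Heron's formula: area = √(403.5·322.5·25.5·55.5) ≈ 13571.

13570.730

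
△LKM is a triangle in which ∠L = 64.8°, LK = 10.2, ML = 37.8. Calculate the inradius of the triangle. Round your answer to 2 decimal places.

By the law of cosines, KM² = ML² + LK² − 2·ML·LK·cos L = 1204.6, so KM ≈ 34.707.
Area = ½·ML·LK·sin L ≈ 174.43.
Semiperimeter s = (34.707+37.8+10.2)/2 = 41.353.
Inradius = area/s = 174.43/41.353 ≈ 4.2181.

4.22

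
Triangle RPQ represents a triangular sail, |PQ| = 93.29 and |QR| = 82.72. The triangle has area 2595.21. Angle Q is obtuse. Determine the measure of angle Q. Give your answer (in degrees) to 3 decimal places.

∠Q ≈ 137.732°

From area = ½·|PQ|·|QR|·sin Q, we get sin Q = 2·area/(|PQ|·|QR|) ≈ 0.67260.
Taking the obtuse solution, ∠Q ≈ 137.73°.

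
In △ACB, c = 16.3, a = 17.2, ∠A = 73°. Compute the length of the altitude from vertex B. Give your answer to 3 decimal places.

Law of sines: sin C = c·sin A/a ≈ 0.90627.
Since a ≥ c, only the acute value applies: ∠C ≈ 64.99°.
Then ∠B = 180° − ∠A − ∠C ≈ 42.01°.
Law of sines gives b = a·sin B/sin A ≈ 12.036.
Area = ½·a·c·sin B ≈ 93.809.
The altitude from B has length 2·area/b ≈ 15.588.

15.588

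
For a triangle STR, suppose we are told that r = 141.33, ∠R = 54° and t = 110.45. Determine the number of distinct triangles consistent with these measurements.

1

t·sin R = 110.45·sin(54°) ≈ 89.36.
Since r ≥ t, exactly one triangle exists.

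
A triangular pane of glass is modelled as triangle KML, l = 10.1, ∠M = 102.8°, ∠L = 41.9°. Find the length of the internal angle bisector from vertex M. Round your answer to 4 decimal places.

The third angle is ∠K = 180° − ∠M − ∠L = 35.30°.
Law of sines: k = l·sin K/sin L ≈ 8.7393.
Law of sines: m = l·sin M/sin L ≈ 14.748.
The bisector from M has length 2·l·k·cos(∠M/2)/(l+k) ≈ 5.8461.

t_M ≈ 5.8461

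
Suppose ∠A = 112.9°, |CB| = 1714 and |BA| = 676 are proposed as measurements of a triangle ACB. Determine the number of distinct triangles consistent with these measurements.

|BA|·sin A = 676·sin(112.9°) ≈ 622.7.
Since ∠A is not acute, a triangle exists only if |CB| > |BA|; here |CB| > |BA|, so there is exactly one triangle.

1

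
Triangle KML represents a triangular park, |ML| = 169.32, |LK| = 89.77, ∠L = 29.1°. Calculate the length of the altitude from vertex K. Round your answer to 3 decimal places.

By the law of cosines, |KM|² = |ML|² + |LK|² − 2·|ML|·|LK|·cos L = 10165, so |KM| ≈ 100.82.
Area = ½·|ML|·|LK|·sin L ≈ 3696.1.
The altitude from K has length 2·area/|ML| ≈ 43.658.

h_K ≈ 43.658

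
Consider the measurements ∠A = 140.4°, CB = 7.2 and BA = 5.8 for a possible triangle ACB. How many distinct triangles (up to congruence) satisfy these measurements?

1

BA·sin A = 5.8·sin(140.4°) ≈ 3.697.
Since ∠A is not acute, a triangle exists only if CB > BA; here CB > BA, so there is exactly one triangle.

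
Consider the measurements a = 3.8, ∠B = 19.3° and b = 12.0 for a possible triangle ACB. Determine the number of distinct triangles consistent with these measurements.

1

a·sin B = 3.8·sin(19.3°) ≈ 1.256.
Since b ≥ a, exactly one triangle exists.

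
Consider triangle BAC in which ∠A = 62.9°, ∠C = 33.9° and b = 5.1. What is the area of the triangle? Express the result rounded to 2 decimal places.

area ≈ 6.50

The third angle is ∠B = 180° − ∠A − ∠C = 83.20°.
Law of sines: a = b·sin A/sin B ≈ 4.5722.
Law of sines: c = b·sin C/sin B ≈ 2.8647.
Area = ½·b·a·sin C ≈ 6.5029.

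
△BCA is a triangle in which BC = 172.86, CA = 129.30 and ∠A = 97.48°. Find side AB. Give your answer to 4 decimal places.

Law of sines: sin B = CA·sin A/BC ≈ 0.74164.
Since BC ≥ CA, only the acute value applies: ∠B ≈ 47.87°.
Then ∠C = 180° − ∠A − ∠B ≈ 34.65°.
Law of sines gives AB = BC·sin C/sin A ≈ 99.122.

99.1221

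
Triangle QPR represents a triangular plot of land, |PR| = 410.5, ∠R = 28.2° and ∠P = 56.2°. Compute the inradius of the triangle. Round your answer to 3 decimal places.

r ≈ 70.123

The third angle is ∠Q = 180° − ∠P − ∠R = 95.60°.
Law of sines: |RQ| = |PR|·sin P/sin Q ≈ 342.75.
Law of sines: |QP| = |PR|·sin R/sin Q ≈ 194.91.
Area = ½·|PR|·|RQ|·sin R ≈ 33244.
Semiperimeter s = (410.5+342.75+194.91)/2 = 474.08.
Inradius = area/s = 33244/474.08 ≈ 70.123.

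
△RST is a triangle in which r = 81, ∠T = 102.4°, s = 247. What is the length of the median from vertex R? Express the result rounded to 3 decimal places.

By the law of cosines, t² = r² + s² − 2·r·s·cos T = 76162, so t ≈ 275.98.
Median from R: ½√(2·s² + 2·t² − r²) ≈ 258.74.

m_R ≈ 258.738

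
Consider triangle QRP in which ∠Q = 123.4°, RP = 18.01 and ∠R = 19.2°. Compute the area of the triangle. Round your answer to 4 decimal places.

The third angle is ∠P = 180° − ∠Q − ∠R = 37.40°.
Law of sines: PQ = RP·sin R/sin Q ≈ 7.0946.
Law of sines: QR = RP·sin P/sin Q ≈ 13.103.
Area = ½·RP·PQ·sin P ≈ 38.803.

38.8032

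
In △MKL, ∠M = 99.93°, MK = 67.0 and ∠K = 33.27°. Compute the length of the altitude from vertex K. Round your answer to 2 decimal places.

The third angle is ∠L = 180° − ∠M − ∠K = 46.80°.
Law of sines: KL = MK·sin M/sin L ≈ 90.534.
Law of sines: LM = MK·sin K/sin L ≈ 50.421.
Area = ½·MK·KL·sin K ≈ 1663.8.
The altitude from K has length 2·area/LM ≈ 65.996.

h_K ≈ 66.00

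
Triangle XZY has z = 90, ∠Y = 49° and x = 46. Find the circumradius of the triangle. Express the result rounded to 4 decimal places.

R ≈ 45.8224

By the law of cosines, y² = x² + z² − 2·x·z·cos Y = 4783.8, so y ≈ 69.165.
Area = ½·x·z·sin Y ≈ 1562.2.
Circumradius = y/(2 sin Y) ≈ 45.822.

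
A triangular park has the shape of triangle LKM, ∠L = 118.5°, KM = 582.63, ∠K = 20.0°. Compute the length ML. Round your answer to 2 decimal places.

226.75

The third angle is ∠M = 180° − ∠L − ∠K = 41.50°.
Law of sines: ML = KM·sin K/sin L ≈ 226.75.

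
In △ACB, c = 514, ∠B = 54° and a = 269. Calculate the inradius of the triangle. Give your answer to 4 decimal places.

r ≈ 93.2045

By the law of cosines, b² = a² + c² − 2·a·c·cos B = 1.7402e+05, so b ≈ 417.15.
Area = ½·a·c·sin B ≈ 55930.
Semiperimeter s = (269+514+417.15)/2 = 600.08.
Inradius = area/s = 55930/600.08 ≈ 93.205.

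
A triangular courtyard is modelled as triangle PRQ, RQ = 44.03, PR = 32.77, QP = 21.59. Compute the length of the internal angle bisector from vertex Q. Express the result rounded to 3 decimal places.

By the law of cosines, cos Q = (RQ² + QP² − PR²) / (2·RQ·QP) ≈ 0.70002, so ∠Q ≈ 45.57°.
The bisector from Q has length 2·RQ·QP·cos(∠Q/2)/(RQ+QP) ≈ 26.712.

t_Q ≈ 26.712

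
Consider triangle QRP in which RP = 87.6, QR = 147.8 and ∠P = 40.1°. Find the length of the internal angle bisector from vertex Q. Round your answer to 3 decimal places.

t_Q ≈ 168.000

Law of sines: sin Q = RP·sin P/QR ≈ 0.38177.
Since QR ≥ RP, only the acute value applies: ∠Q ≈ 22.44°.
Then ∠R = 180° − ∠P − ∠Q ≈ 117.46°.
Law of sines gives PQ = QR·sin R/sin P ≈ 203.61.
The bisector from Q has length 2·PQ·QR·cos(∠Q/2)/(PQ+QR) ≈ 168.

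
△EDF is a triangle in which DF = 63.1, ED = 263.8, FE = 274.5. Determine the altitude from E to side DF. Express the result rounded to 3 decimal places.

263.423

Semiperimeter s = (63.1 + 274.5 + 263.8)/2 = 300.7.
Heron's formula: area = √(300.7·237.6·26.2·36.9) ≈ 8311.
The altitude from E has length 2·area/DF ≈ 263.42.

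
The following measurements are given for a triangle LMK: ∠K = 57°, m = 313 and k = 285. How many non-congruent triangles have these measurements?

m·sin K = 313·sin(57°) ≈ 262.5.
Since m sin K < k < m (262.5 < 285 < 313), two triangles exist.

2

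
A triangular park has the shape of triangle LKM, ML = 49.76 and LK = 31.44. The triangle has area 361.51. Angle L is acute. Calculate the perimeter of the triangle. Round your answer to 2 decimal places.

perimeter ≈ 107.46

From area = ½·ML·LK·sin L, we get sin L = 2·area/(ML·LK) ≈ 0.46215.
Taking the acute solution, ∠L ≈ 27.53°.
Law of cosines then gives KM ≈ 26.264.
Perimeter = 26.264 + 49.76 + 31.44 = 107.46.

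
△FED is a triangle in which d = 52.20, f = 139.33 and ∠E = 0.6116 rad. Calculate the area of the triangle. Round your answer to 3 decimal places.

Area = ½·d·f·sin E ≈ 2088.

area ≈ 2088.006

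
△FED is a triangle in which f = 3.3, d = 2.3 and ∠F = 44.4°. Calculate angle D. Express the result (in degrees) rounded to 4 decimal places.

Law of sines: sin D = d·sin F/f ≈ 0.48764.
Since f ≥ d, only the acute value applies: ∠D ≈ 29.19°.
Then ∠E = 180° − ∠F − ∠D ≈ 106.41°.

∠D ≈ 29.1859°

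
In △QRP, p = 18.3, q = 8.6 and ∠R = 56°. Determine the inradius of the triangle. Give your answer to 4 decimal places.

3.0948

By the law of cosines, r² = p² + q² − 2·p·q·cos R = 232.84, so r ≈ 15.259.
Area = ½·p·q·sin R ≈ 65.237.
Semiperimeter s = (8.6+15.259+18.3)/2 = 21.08.
Inradius = area/s = 65.237/21.08 ≈ 3.0948.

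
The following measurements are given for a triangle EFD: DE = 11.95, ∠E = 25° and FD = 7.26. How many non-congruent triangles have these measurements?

2

DE·sin E = 11.95·sin(25°) ≈ 5.05.
Since DE sin E < FD < DE (5.05 < 7.26 < 11.95), two triangles exist.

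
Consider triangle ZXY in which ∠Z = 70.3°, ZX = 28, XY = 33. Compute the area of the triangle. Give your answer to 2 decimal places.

Law of sines: sin Y = ZX·sin Z/XY ≈ 0.79882.
Since XY ≥ ZX, only the acute value applies: ∠Y ≈ 53.02°.
Then ∠X = 180° − ∠Z − ∠Y ≈ 56.68°.
Law of sines gives YZ = XY·sin X/sin Z ≈ 29.29.
Area = ½·XY·ZX·sin X ≈ 386.06.

area ≈ 386.06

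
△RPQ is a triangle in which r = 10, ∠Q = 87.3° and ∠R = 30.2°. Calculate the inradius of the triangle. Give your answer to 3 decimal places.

The third angle is ∠P = 180° − ∠Q − ∠R = 62.50°.
Law of sines: p = r·sin P/sin R ≈ 17.634.
Law of sines: q = r·sin Q/sin R ≈ 19.858.
Area = ½·r·p·sin Q ≈ 88.071.
Semiperimeter s = (10+17.634+19.858)/2 = 23.746.
Inradius = area/s = 88.071/23.746 ≈ 3.7089.

3.709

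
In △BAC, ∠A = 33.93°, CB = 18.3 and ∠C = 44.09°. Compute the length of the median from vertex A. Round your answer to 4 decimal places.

The third angle is ∠B = 180° − ∠A − ∠C = 101.98°.
Law of sines: AC = CB·sin B/sin A ≈ 32.071.
Law of sines: BA = CB·sin C/sin A ≈ 22.811.
Median from A: ½√(2·BA² + 2·AC² − CB²) ≈ 26.282.

m_A ≈ 26.2819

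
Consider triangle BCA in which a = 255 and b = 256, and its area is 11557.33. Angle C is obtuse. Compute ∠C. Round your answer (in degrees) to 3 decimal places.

159.263

From area = ½·a·b·sin C, we get sin C = 2·area/(a·b) ≈ 0.35408.
Taking the obtuse solution, ∠C ≈ 159.26°.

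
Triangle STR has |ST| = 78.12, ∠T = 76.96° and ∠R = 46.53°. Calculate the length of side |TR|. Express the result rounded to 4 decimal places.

The third angle is ∠S = 180° − ∠T − ∠R = 56.51°.
Law of sines: |TR| = |ST|·sin S/sin R ≈ 89.772.

89.7720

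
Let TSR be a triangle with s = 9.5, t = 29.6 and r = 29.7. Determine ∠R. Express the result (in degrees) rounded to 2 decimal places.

∠R ≈ 81.38°

By the law of cosines, cos R = (t² + s² − r²) / (2·t·s) ≈ 0.14993, so ∠R ≈ 81.38°.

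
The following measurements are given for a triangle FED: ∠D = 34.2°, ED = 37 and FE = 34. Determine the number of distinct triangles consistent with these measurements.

2

ED·sin D = 37·sin(34.2°) ≈ 20.8.
Since ED sin D < FE < ED (20.8 < 34 < 37), two triangles exist.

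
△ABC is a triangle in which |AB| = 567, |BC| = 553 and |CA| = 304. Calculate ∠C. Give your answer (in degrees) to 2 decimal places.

76.81

By the law of cosines, cos C = (|BC|² + |CA|² − |AB|²) / (2·|BC|·|CA|) ≈ 0.22823, so ∠C ≈ 76.81°.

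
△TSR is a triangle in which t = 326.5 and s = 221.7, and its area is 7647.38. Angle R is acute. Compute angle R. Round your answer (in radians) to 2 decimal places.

∠R ≈ 0.21 rad

From area = ½·t·s·sin R, we get sin R = 2·area/(t·s) ≈ 0.21130.
Taking the acute solution, ∠R ≈ 0.213 rad.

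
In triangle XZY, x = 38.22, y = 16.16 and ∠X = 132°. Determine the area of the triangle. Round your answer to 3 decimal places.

Law of sines: sin Y = y·sin X/x ≈ 0.31421.
Since x ≥ y, only the acute value applies: ∠Y ≈ 18.31°.
Then ∠Z = 180° − ∠X − ∠Y ≈ 29.69°.
Law of sines gives z = x·sin Z/sin X ≈ 25.471.
Area = ½·x·y·sin Z ≈ 152.94.

152.944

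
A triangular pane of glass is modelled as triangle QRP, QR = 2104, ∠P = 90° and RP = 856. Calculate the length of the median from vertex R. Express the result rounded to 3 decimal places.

Law of sines: sin Q = RP·sin P/QR ≈ 0.40684.
Since QR ≥ RP, only the acute value applies: ∠Q ≈ 24.01°.
Then ∠R = 180° − ∠P − ∠Q ≈ 65.99°.
Law of sines gives PQ = QR·sin R/sin P ≈ 1922.
Median from R: ½√(2·QR² + 2·RP² − PQ²) ≈ 1287.

m_R ≈ 1286.956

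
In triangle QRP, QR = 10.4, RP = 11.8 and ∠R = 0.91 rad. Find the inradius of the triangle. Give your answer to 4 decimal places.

r ≈ 3.0243

By the law of cosines, PQ² = QR² + RP² − 2·QR·RP·cos R = 96.762, so PQ ≈ 9.8368.
Area = ½·QR·RP·sin R ≈ 48.444.
Semiperimeter s = (11.8+9.8368+10.4)/2 = 16.018.
Inradius = area/s = 48.444/16.018 ≈ 3.0243.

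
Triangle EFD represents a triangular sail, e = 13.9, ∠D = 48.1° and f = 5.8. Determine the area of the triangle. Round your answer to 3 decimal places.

Area = ½·e·f·sin D ≈ 30.003.

area ≈ 30.003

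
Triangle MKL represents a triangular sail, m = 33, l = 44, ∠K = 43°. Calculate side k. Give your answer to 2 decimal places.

By the law of cosines, k² = l² + m² − 2·l·m·cos K = 901.15, so k ≈ 30.019.

30.02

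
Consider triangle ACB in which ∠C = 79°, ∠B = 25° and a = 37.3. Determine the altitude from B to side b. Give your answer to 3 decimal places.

h_B ≈ 36.615

The third angle is ∠A = 180° − ∠C − ∠B = 76.00°.
Law of sines: c = a·sin C/sin A ≈ 37.736.
Law of sines: b = a·sin B/sin A ≈ 16.246.
Area = ½·a·c·sin B ≈ 297.43.
The altitude from B has length 2·area/b ≈ 36.615.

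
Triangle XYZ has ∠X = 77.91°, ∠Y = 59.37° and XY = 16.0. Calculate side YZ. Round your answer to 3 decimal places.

23.061

The third angle is ∠Z = 180° − ∠X − ∠Y = 42.72°.
Law of sines: YZ = XY·sin X/sin Z ≈ 23.061.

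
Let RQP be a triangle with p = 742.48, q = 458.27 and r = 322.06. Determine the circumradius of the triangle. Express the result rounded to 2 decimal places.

625.37

By the law of cosines, cos R = (q² + p² − r²) / (2·q·p) ≈ 0.96628, so ∠R ≈ 14.92°.
Circumradius = r/(2 sin R) ≈ 625.37.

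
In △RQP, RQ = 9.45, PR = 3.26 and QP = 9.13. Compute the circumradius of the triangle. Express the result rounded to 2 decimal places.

By the law of cosines, cos R = (PR² + RQ² − QP²) / (2·PR·RQ) ≈ 0.26898, so ∠R ≈ 74.40°.
Circumradius = QP/(2 sin R) ≈ 4.7397.

4.74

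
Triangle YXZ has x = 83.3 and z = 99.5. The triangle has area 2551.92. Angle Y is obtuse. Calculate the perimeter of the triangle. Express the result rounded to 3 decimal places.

From area = ½·x·z·sin Y, we get sin Y = 2·area/(x·z) ≈ 0.61578.
Taking the obtuse solution, ∠Y ≈ 2.478 rad.
Law of cosines then gives y ≈ 172.92.
Perimeter = 172.92 + 83.3 + 99.5 = 355.72.

perimeter ≈ 355.717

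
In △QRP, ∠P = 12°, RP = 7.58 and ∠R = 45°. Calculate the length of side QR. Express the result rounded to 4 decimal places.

The third angle is ∠Q = 180° − ∠R − ∠P = 123.00°.
Law of sines: QR = RP·sin P/sin Q ≈ 1.8791.

1.8791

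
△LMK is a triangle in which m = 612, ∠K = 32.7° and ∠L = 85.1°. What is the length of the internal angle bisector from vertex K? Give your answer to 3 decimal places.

The third angle is ∠M = 180° − ∠K − ∠L = 62.20°.
Law of sines: l = m·sin L/sin M ≈ 689.32.
Law of sines: k = m·sin K/sin M ≈ 373.77.
The bisector from K has length 2·l·m·cos(∠K/2)/(l+m) ≈ 622.15.

t_K ≈ 622.145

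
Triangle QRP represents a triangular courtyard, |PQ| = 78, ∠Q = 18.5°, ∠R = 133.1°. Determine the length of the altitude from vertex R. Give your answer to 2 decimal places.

The third angle is ∠P = 180° − ∠Q − ∠R = 28.40°.
Law of sines: |RP| = |PQ|·sin Q/sin R ≈ 33.896.
Law of sines: |QR| = |PQ|·sin P/sin R ≈ 50.809.
Area = ½·|PQ|·|RP|·sin P ≈ 628.75.
The altitude from R has length 2·area/|PQ| ≈ 16.122.

16.12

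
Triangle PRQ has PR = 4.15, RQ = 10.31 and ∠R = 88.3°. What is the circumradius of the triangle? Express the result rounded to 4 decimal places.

By the law of cosines, QP² = PR² + RQ² − 2·PR·RQ·cos R = 120.98, so QP ≈ 10.999.
Area = ½·PR·RQ·sin R ≈ 21.384.
Circumradius = QP/(2 sin R) ≈ 5.502.

5.5020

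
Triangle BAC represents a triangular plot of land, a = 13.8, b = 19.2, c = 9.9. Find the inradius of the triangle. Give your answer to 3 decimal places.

Semiperimeter s = (19.2 + 13.8 + 9.9)/2 = 21.45.
Heron's formula: area = √(21.45·2.25·7.65·11.55) ≈ 65.302.
Inradius = area/s = 65.302/21.45 ≈ 3.0444.

3.044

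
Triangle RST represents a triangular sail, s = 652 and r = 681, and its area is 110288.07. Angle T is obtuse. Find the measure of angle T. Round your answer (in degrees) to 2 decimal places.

From area = ½·r·s·sin T, we get sin T = 2·area/(r·s) ≈ 0.49678.
Taking the obtuse solution, ∠T ≈ 150.21°.

∠T ≈ 150.21°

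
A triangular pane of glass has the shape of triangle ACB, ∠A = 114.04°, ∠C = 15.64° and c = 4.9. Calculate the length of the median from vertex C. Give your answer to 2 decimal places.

The third angle is ∠B = 180° − ∠A − ∠C = 50.32°.
Law of sines: a = c·sin A/sin C ≈ 16.599.
Law of sines: b = c·sin B/sin C ≈ 13.988.
Median from C: ½√(2·b² + 2·a² − c²) ≈ 15.153.

15.15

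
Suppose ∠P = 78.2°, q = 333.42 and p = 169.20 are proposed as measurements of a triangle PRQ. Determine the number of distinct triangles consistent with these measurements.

q·sin P = 333.42·sin(78.2°) ≈ 326.4.
Since p = 169.20 < 326.4 = q sin P, no triangle exists.

0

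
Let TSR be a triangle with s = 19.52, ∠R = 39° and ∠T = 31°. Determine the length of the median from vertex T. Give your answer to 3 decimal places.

The third angle is ∠S = 180° − ∠R − ∠T = 110.00°.
Law of sines: t = s·sin T/sin S ≈ 10.699.
Law of sines: r = s·sin R/sin S ≈ 13.073.
Median from T: ½√(2·s² + 2·r² − t²) ≈ 15.727.

15.727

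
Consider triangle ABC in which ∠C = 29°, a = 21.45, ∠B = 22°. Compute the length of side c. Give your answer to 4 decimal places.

13.3812

The third angle is ∠A = 180° − ∠B − ∠C = 129.00°.
Law of sines: c = a·sin C/sin A ≈ 13.381.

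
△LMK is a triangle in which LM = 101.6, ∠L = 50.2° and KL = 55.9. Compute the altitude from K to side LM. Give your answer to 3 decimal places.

By the law of cosines, MK² = KL² + LM² − 2·KL·LM·cos L = 6176.4, so MK ≈ 78.59.
Area = ½·KL·LM·sin L ≈ 2181.7.
The altitude from K has length 2·area/LM ≈ 42.947.

h_K ≈ 42.947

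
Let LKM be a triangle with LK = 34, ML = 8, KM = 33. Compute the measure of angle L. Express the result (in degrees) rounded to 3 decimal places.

76.066

By the law of cosines, cos L = (ML² + LK² − KM²) / (2·ML·LK) ≈ 0.24081, so ∠L ≈ 76.07°.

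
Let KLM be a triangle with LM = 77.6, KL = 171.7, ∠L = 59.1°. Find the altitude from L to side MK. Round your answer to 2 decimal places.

By the law of cosines, MK² = KL² + LM² − 2·KL·LM·cos L = 21818, so MK ≈ 147.71.
Area = ½·KL·LM·sin L ≈ 5716.4.
The altitude from L has length 2·area/MK ≈ 77.401.

77.40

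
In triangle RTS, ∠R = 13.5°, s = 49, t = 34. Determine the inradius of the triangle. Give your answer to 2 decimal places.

By the law of cosines, r² = t² + s² − 2·t·s·cos R = 317.06, so r ≈ 17.806.
Area = ½·t·s·sin R ≈ 194.46.
Semiperimeter p = (17.806+34+49)/2 = 50.403.
Inradius = area/p = 194.46/50.403 ≈ 3.8581.

3.86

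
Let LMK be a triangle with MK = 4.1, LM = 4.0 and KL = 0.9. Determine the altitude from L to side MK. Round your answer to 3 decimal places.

Semiperimeter s = (4.1 + 0.9 + 4)/2 = 4.5.
Heron's formula: area = √(4.5·0.4·3.6·0.5) ≈ 1.8.
The altitude from L has length 2·area/MK ≈ 0.87805.

0.878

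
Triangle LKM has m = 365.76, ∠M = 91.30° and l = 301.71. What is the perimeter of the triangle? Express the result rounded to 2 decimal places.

Law of sines: sin L = l·sin M/m ≈ 0.82467.
Since m ≥ l, only the acute value applies: ∠L ≈ 55.56°.
Then ∠K = 180° − ∠M − ∠L ≈ 33.14°.
Law of sines gives k = m·sin K/sin M ≈ 200.03.
Semiperimeter s = (301.71+200.03+365.76)/2 = 433.75.
Perimeter = 301.71 + 200.03 + 365.76 = 867.5.

perimeter ≈ 867.50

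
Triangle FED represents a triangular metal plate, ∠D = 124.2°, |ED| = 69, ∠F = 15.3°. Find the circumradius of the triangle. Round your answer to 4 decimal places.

130.7447

The third angle is ∠E = 180° − ∠D − ∠F = 40.50°.
Law of sines: |DF| = |ED|·sin E/sin F ≈ 169.82.
Law of sines: |FE| = |ED|·sin D/sin F ≈ 216.27.
Circumradius = |ED|/(2 sin F) ≈ 130.74.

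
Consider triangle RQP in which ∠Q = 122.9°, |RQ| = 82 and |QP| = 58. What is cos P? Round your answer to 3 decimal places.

By the law of cosines, |PR|² = |RQ|² + |QP|² − 2·|RQ|·|QP|·cos Q = 15255, so |PR| ≈ 123.51.
Law of cosines again: cos P = (|QP|² + |PR|² − |RQ|²)/(2·|QP|·|PR|) ≈ 0.83022, so ∠P ≈ 33.88°.

cos P ≈ 0.830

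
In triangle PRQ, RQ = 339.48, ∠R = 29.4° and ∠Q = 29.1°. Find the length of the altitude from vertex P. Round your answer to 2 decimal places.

h_P ≈ 95.06

The third angle is ∠P = 180° − ∠R − ∠Q = 121.50°.
Law of sines: QP = RQ·sin R/sin P ≈ 195.45.
Law of sines: PR = RQ·sin Q/sin P ≈ 193.64.
Area = ½·RQ·QP·sin Q ≈ 16135.
The altitude from P has length 2·area/RQ ≈ 95.056.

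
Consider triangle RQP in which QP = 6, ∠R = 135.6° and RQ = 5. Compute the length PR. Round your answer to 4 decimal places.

1.3022

Law of sines: sin P = RQ·sin R/QP ≈ 0.58305.
Since QP ≥ RQ, only the acute value applies: ∠P ≈ 35.67°.
Then ∠Q = 180° − ∠R − ∠P ≈ 8.73°.
Law of sines gives PR = QP·sin Q/sin R ≈ 1.3022.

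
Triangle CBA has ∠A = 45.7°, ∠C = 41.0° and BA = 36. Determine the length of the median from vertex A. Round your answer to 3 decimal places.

41.988

The third angle is ∠B = 180° − ∠A − ∠C = 93.30°.
Law of sines: AC = BA·sin B/sin C ≈ 54.782.
Law of sines: CB = BA·sin A/sin C ≈ 39.272.
Median from A: ½√(2·BA² + 2·AC² − CB²) ≈ 41.988.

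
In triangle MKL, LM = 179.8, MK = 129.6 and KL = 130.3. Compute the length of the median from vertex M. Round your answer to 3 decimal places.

Median from M: ½√(2·LM² + 2·MK² − KL²) ≈ 142.54.

m_M ≈ 142.540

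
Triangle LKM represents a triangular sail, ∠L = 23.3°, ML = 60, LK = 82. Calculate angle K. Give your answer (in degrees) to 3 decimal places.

41.428

By the law of cosines, KM² = ML² + LK² − 2·ML·LK·cos L = 1286.5, so KM ≈ 35.868.
Law of cosines again: cos K = (LK² + KM² − ML²)/(2·LK·KM) ≈ 0.74979, so ∠K ≈ 41.43°.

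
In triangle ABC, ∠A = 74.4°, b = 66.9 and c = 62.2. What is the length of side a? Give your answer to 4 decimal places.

78.1435

By the law of cosines, a² = b² + c² − 2·b·c·cos A = 6106.4, so a ≈ 78.143.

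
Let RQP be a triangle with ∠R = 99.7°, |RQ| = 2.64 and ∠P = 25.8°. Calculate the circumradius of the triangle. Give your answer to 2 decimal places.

3.03

The third angle is ∠Q = 180° − ∠P − ∠R = 54.50°.
Law of sines: |QP| = |RQ|·sin R/sin P ≈ 5.979.
Law of sines: |PR| = |RQ|·sin Q/sin P ≈ 4.9382.
Circumradius = |RQ|/(2 sin P) ≈ 3.0329.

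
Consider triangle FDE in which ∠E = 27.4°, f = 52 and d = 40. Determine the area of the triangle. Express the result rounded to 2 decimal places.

Area = ½·f·d·sin E ≈ 478.61.

area ≈ 478.61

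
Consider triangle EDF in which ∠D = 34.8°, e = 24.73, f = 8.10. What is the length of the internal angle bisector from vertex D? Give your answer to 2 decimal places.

By the law of cosines, d² = f² + e² − 2·f·e·cos D = 348.21, so d ≈ 18.66.
The bisector from D has length 2·f·e·cos(∠D/2)/(f+e) ≈ 11.645.

t_D ≈ 11.64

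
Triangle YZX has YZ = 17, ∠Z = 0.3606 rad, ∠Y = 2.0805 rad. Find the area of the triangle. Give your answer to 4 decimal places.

The third angle is ∠X = π − ∠Y − ∠Z = 0.7005 rad.
Law of sines: ZX = YZ·sin Y/sin X ≈ 23.021.
Law of sines: XY = YZ·sin Z/sin X ≈ 9.3054.
Area = ½·YZ·ZX·sin Z ≈ 69.042.

area ≈ 69.0419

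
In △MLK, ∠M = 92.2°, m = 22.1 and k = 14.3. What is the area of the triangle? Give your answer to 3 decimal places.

116.530

Law of sines: sin K = k·sin M/m ≈ 0.64658.
Since m ≥ k, only the acute value applies: ∠K ≈ 40.28°.
Then ∠L = 180° − ∠M − ∠K ≈ 47.52°.
Law of sines gives l = m·sin L/sin M ≈ 16.31.
Area = ½·m·k·sin L ≈ 116.53.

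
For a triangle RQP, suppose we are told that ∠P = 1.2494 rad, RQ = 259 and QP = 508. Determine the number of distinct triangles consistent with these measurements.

QP·sin P = 508·sin(1.2494 rad) ≈ 482.
Since RQ = 259 < 482 = QP sin P, no triangle exists.

0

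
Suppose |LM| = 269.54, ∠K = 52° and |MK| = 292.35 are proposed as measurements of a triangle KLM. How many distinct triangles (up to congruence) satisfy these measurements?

2

|MK|·sin K = 292.35·sin(52°) ≈ 230.4.
Since |MK| sin K < |LM| < |MK| (230.4 < 269.54 < 292.35), two triangles exist.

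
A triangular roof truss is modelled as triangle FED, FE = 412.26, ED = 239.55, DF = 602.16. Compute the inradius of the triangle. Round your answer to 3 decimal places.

Semiperimeter s = (239.55 + 602.16 + 412.26)/2 = 626.99.
Heron's formula: area = √(626.99·387.44·24.825·214.73) ≈ 35984.
Inradius = area/s = 35984/626.99 ≈ 57.393.

57.393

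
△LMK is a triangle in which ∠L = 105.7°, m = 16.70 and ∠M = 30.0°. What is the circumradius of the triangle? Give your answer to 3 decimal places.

16.700

The third angle is ∠K = 180° − ∠L − ∠M = 44.30°.
Law of sines: l = m·sin L/sin M ≈ 32.154.
Law of sines: k = m·sin K/sin M ≈ 23.327.
Circumradius = m/(2 sin M) ≈ 16.7.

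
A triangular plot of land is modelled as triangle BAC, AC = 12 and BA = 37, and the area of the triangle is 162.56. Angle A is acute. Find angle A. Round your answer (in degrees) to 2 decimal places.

From area = ½·BA·AC·sin A, we get sin A = 2·area/(BA·AC) ≈ 0.73225.
Taking the acute solution, ∠A ≈ 47.08°.

47.08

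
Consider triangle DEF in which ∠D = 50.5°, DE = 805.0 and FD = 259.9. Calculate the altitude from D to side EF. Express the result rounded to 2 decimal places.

By the law of cosines, EF² = FD² + DE² − 2·FD·DE·cos D = 4.4941e+05, so EF ≈ 670.38.
Area = ½·FD·DE·sin D ≈ 80719.
The altitude from D has length 2·area/EF ≈ 240.82.

h_D ≈ 240.82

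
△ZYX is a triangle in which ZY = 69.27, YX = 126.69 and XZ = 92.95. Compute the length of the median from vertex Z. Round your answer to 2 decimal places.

m_Z ≈ 52.02

Median from Z: ½√(2·XZ² + 2·ZY² − YX²) ≈ 52.023.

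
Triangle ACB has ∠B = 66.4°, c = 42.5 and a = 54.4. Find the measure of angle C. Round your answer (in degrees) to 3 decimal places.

∠C ≈ 46.171°

By the law of cosines, b² = a² + c² − 2·a·c·cos B = 2914.4, so b ≈ 53.985.
Law of cosines again: cos C = (b² + a² − c²)/(2·b·a) ≈ 0.69251, so ∠C ≈ 46.17°.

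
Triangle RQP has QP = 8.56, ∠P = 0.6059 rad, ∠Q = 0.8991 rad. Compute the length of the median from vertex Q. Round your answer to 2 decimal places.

The third angle is ∠R = π − ∠Q − ∠P = 1.6366 rad.
Law of sines: PR = QP·sin Q/sin R ≈ 6.715.
Law of sines: RQ = QP·sin P/sin R ≈ 4.8855.
Median from Q: ½√(2·RQ² + 2·QP² − PR²) ≈ 6.1072.

m_Q ≈ 6.11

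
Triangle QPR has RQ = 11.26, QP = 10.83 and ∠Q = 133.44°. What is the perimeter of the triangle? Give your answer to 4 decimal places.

By the law of cosines, PR² = RQ² + QP² − 2·RQ·QP·cos Q = 411.78, so PR ≈ 20.292.
Semiperimeter s = (20.292+11.26+10.83)/2 = 21.191.
Perimeter = 20.292 + 11.26 + 10.83 = 42.382.

perimeter ≈ 42.3822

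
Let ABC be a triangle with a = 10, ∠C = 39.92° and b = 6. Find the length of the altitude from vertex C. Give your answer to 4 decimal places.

By the law of cosines, c² = a² + b² − 2·a·b·cos C = 43.967, so c ≈ 6.6308.
Area = ½·a·b·sin C ≈ 19.252.
The altitude from C has length 2·area/c ≈ 5.8067.

h_C ≈ 5.8067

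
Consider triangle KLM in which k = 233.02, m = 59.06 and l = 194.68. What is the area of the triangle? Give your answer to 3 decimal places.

Semiperimeter s = (233.02 + 194.68 + 59.06)/2 = 243.38.
Heron's formula: area = √(243.38·10.36·48.7·184.32) ≈ 4757.4.

4757.437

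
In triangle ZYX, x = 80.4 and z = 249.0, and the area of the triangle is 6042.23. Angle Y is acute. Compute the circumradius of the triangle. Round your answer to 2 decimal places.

From area = ½·x·z·sin Y, we get sin Y = 2·area/(x·z) ≈ 0.60363.
Taking the acute solution, ∠Y ≈ 37.13°.
Law of cosines then gives y ≈ 191.16.
Circumradius = y/(2 sin Y) ≈ 158.34.

R ≈ 158.34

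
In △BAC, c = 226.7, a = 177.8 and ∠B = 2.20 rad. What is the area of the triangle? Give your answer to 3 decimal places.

16294.137

Area = ½·a·c·sin B ≈ 16294.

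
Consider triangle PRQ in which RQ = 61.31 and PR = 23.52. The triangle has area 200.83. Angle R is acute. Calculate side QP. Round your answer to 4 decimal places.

From area = ½·PR·RQ·sin R, we get sin R = 2·area/(PR·RQ) ≈ 0.27854.
Taking the acute solution, ∠R ≈ 16.17°.
Law of cosines then gives QP ≈ 39.271.

39.2711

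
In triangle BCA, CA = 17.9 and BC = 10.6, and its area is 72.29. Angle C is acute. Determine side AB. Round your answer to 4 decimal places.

13.6756

From area = ½·BC·CA·sin C, we get sin C = 2·area/(BC·CA) ≈ 0.76199.
Taking the acute solution, ∠C ≈ 0.866 rad.
Law of cosines then gives AB ≈ 13.676.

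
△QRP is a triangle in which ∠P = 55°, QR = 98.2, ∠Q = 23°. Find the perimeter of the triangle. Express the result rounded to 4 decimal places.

262.3013

The third angle is ∠R = 180° − ∠P − ∠Q = 102.00°.
Law of sines: RP = QR·sin Q/sin P ≈ 46.841.
Law of sines: PQ = QR·sin R/sin P ≈ 117.26.
Semiperimeter s = (46.841+117.26+98.2)/2 = 131.15.
Perimeter = 46.841 + 117.26 + 98.2 = 262.3.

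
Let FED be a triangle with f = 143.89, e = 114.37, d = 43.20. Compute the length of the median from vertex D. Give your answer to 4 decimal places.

m_D ≈ 128.1634

Median from D: ½√(2·f² + 2·e² − d²) ≈ 128.16.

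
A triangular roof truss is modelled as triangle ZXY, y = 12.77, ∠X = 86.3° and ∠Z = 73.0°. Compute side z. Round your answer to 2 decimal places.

34.55

The third angle is ∠Y = 180° − ∠Z − ∠X = 20.70°.
Law of sines: z = y·sin Z/sin Y ≈ 34.548.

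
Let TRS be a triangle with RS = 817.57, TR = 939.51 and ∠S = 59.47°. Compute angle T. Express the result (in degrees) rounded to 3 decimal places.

Law of sines: sin T = RS·sin S/TR ≈ 0.74957.
Since TR ≥ RS, only the acute value applies: ∠T ≈ 48.55°.
Then ∠R = 180° − ∠S − ∠T ≈ 71.98°.

48.553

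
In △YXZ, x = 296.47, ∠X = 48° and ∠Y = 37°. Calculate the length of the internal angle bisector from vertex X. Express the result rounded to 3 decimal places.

The third angle is ∠Z = 180° − ∠Y − ∠X = 95.00°.
Law of sines: y = x·sin Y/sin X ≈ 240.09.
Law of sines: z = x·sin Z/sin X ≈ 397.42.
The bisector from X has length 2·z·y·cos(∠X/2)/(z+y) ≈ 273.46.

t_X ≈ 273.461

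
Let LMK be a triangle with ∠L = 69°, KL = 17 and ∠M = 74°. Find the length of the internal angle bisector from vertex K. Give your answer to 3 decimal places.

t_K ≈ 15.886

The third angle is ∠K = 180° − ∠L − ∠M = 37.00°.
Law of sines: MK = KL·sin L/sin M ≈ 16.51.
Law of sines: LM = KL·sin K/sin M ≈ 10.643.
The bisector from K has length 2·MK·KL·cos(∠K/2)/(MK+KL) ≈ 15.886.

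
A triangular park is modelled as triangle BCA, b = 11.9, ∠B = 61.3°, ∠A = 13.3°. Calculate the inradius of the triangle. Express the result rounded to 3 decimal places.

1.274

The third angle is ∠C = 180° − ∠A − ∠B = 105.40°.
Law of sines: c = b·sin C/sin B ≈ 13.08.
Law of sines: a = b·sin A/sin B ≈ 3.121.
Area = ½·b·c·sin A ≈ 17.903.
Semiperimeter s = (11.9+13.08+3.121)/2 = 14.05.
Inradius = area/s = 17.903/14.05 ≈ 1.2742.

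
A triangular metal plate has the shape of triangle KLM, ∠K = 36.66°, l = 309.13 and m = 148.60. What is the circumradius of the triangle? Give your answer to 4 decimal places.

By the law of cosines, k² = l² + m² − 2·l·m·cos K = 43943, so k ≈ 209.63.
Area = ½·l·m·sin K ≈ 13714.
Circumradius = k/(2 sin K) ≈ 175.55.

R ≈ 175.5471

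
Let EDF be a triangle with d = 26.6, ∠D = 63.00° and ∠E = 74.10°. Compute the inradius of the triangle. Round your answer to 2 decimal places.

6.87

The third angle is ∠F = 180° − ∠E − ∠D = 42.90°.
Law of sines: e = d·sin E/sin D ≈ 28.712.
Law of sines: f = d·sin F/sin D ≈ 20.322.
Area = ½·d·e·sin F ≈ 259.94.
Semiperimeter s = (28.712+26.6+20.322)/2 = 37.817.
Inradius = area/s = 259.94/37.817 ≈ 6.8737.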